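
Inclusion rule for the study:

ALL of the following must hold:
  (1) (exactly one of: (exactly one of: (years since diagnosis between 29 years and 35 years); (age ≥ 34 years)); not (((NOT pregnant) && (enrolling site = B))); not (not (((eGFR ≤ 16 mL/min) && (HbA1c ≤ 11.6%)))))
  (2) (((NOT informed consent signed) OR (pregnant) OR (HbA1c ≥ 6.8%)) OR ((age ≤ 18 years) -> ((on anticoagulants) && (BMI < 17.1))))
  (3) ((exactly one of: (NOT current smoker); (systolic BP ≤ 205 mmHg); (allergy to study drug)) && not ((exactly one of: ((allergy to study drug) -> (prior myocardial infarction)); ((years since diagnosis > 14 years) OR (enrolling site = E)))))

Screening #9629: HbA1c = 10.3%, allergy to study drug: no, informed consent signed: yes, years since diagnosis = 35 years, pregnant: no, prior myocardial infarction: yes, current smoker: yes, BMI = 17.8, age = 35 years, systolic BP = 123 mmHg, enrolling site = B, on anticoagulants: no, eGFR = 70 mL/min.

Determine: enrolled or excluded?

Excluded

Atomic conditions:
  years since diagnosis between 29 years and 35 years: 35 in [29, 35] is true
  age ≥ 34 years: 35 ≥ 34 is true
  NOT pregnant: no → true
  enrolling site = B: B == B is true
  eGFR ≤ 16 mL/min: 70 ≤ 16 is false
  HbA1c ≤ 11.6%: 10.3 ≤ 11.6 is true
  NOT informed consent signed: yes → false
  pregnant: no → false
  HbA1c ≥ 6.8%: 10.3 ≥ 6.8 is true
  age ≤ 18 years: 35 ≤ 18 is false
  on anticoagulants: no → false
  BMI < 17.1: 17.8 < 17.1 is false
  NOT current smoker: yes → false
  systolic BP ≤ 205 mmHg: 123 ≤ 205 is true
  allergy to study drug: no → false
  prior myocardial infarction: yes → true
  years since diagnosis > 14 years: 35 > 14 is true
  enrolling site = E: B == E is false
Combine:
[1.1] exactly-one(true, true) = false
[1.2.1] true AND true = true
[1.2] NOT true = false
[1.3.1.1] false AND true = false
[1.3.1] NOT false = true
[1.3] NOT true = false
[1] exactly-one(false, false, false) = false
[2.1] false OR false OR true = true
[2.2.2] false AND false = false
[2.2] false → false (antecedent false ⇒ implication holds) = true
[2] true OR true = true
[3.1] exactly-one(false, true, false) = true
[3.2.1.1] false → true (antecedent false ⇒ implication holds) = true
[3.2.1.2] true OR false = true
[3.2.1] exactly-one(true, true) = false
[3.2] NOT false = true
[3] true AND true = true
[root] false AND true AND true = false
Overall: false → excluded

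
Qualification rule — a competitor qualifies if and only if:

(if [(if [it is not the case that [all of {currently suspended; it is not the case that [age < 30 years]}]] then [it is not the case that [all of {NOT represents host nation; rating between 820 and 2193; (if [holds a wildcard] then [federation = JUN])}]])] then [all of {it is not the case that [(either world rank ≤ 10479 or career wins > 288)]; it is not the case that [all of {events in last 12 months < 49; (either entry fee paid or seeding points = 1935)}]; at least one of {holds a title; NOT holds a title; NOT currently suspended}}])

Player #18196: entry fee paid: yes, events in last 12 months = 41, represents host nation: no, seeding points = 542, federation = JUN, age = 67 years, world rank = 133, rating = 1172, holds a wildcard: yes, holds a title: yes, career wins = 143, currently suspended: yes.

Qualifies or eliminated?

Eliminated

Atomic conditions:
  currently suspended: yes → true
  age < 30 years: 67 < 30 is false
  NOT represents host nation: no → true
  rating between 820 and 2193: 1172 in [820, 2193] is true
  holds a wildcard: yes → true
  federation = JUN: JUN == JUN is true
  world rank ≤ 10479: 133 ≤ 10479 is true
  career wins > 288: 143 > 288 is false
  events in last 12 months < 49: 41 < 49 is true
  entry fee paid: yes → true
  seeding points = 1935: 542 == 1935 is false
  holds a title: yes → true
  NOT holds a title: yes → false
  NOT currently suspended: yes → false
Combine:
[1.1.1.2] NOT false = true
[1.1.1] true AND true = true
[1.1] NOT true = false
[1.2.1.3] true → true = true
[1.2.1] true AND true AND true = true
[1.2] NOT true = false
[1] false → false (antecedent false ⇒ implication holds) = true
[2.1.1] true OR false = true
[2.1] NOT true = false
[2.2.1.2] true OR false = true
[2.2.1] true AND true = true
[2.2] NOT true = false
[2.3] true OR false OR false = true
[2] false AND false AND true = false
[root] true → false = false
Overall: false → eliminated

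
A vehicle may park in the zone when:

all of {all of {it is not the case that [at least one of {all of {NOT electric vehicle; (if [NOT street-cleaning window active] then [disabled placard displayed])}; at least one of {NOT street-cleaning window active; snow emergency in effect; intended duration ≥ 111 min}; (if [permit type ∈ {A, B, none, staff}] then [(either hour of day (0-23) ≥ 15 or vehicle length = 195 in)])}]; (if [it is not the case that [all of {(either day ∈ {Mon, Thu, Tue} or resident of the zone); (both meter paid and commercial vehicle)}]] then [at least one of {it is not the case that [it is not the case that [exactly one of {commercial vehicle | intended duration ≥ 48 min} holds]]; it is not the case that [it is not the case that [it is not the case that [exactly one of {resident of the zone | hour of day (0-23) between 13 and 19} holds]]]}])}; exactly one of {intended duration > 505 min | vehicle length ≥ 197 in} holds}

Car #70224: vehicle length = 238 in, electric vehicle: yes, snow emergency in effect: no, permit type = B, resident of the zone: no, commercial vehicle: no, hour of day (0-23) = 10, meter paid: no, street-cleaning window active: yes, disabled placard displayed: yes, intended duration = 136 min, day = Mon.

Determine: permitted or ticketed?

Ticketed

Atomic conditions:
  NOT electric vehicle: yes → false
  NOT street-cleaning window active: yes → false
  disabled placard displayed: yes → true
  snow emergency in effect: no → false
  intended duration ≥ 111 min: 136 ≥ 111 is true
  permit type ∈ {A, B, none, staff}: B is in the set → true
  hour of day (0-23) ≥ 15: 10 ≥ 15 is false
  vehicle length = 195 in: 238 == 195 is false
  day ∈ {Mon, Thu, Tue}: Mon is in the set → true
  resident of the zone: no → false
  meter paid: no → false
  commercial vehicle: no → false
  intended duration ≥ 48 min: 136 ≥ 48 is true
  hour of day (0-23) between 13 and 19: 10 in [13, 19] is false
  intended duration > 505 min: 136 > 505 is false
  vehicle length ≥ 197 in: 238 ≥ 197 is true
Combine:
[1.1.1.1.2] false → true (antecedent false ⇒ implication holds) = true
[1.1.1.1] false AND true = false
[1.1.1.2] false OR false OR true = true
[1.1.1.3.2] false OR false = false
[1.1.1.3] true → false = false
[1.1.1] false OR true OR false = true
[1.1] NOT true = false
[1.2.1.1.1] true OR false = true
[1.2.1.1.2] false AND false = false
[1.2.1.1] true AND false = false
[1.2.1] NOT false = true
[1.2.2.1.1.1] exactly-one(false, true) = true
[1.2.2.1.1] NOT true = false
[1.2.2.1] NOT false = true
[1.2.2.2.1.1.1] exactly-one(false, false) = false
[1.2.2.2.1.1] NOT false = true
[1.2.2.2.1] NOT true = false
[1.2.2.2] NOT false = true
[1.2.2] true OR true = true
[1.2] true → true = true
[1] false AND true = false
[2] exactly-one(false, true) = true
[root] false AND true = false
Overall: false → ticketed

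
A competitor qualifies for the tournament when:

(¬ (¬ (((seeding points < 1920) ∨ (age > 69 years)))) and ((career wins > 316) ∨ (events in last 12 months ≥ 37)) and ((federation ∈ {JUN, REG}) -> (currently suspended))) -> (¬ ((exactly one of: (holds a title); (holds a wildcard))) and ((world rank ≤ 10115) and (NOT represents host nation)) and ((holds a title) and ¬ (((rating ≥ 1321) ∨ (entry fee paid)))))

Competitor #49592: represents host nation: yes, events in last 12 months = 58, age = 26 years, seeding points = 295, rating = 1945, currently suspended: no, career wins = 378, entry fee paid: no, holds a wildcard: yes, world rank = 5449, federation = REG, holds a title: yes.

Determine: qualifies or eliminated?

Atomic conditions:
  seeding points < 1920: 295 < 1920 is true
  age > 69 years: 26 > 69 is false
  career wins > 316: 378 > 316 is true
  events in last 12 months ≥ 37: 58 ≥ 37 is true
  federation ∈ {JUN, REG}: REG is in the set → true
  currently suspended: no → false
  holds a title: yes → true
  holds a wildcard: yes → true
  world rank ≤ 10115: 5449 ≤ 10115 is true
  NOT represents host nation: yes → false
  rating ≥ 1321: 1945 ≥ 1321 is true
  entry fee paid: no → false
Combine:
[1.1.1.1] true OR false = true
[1.1.1] NOT true = false
[1.1] NOT false = true
[1.2] true OR true = true
[1.3] true → false = false
[1] true AND true AND false = false
[2.1.1] exactly-one(true, true) = false
[2.1] NOT false = true
[2.2] true AND false = false
[2.3.2.1] true OR false = true
[2.3.2] NOT true = false
[2.3] true AND false = false
[2] true AND false AND false = false
[root] false → false (antecedent false ⇒ implication holds) = true
Overall: true → qualifies

Qualifies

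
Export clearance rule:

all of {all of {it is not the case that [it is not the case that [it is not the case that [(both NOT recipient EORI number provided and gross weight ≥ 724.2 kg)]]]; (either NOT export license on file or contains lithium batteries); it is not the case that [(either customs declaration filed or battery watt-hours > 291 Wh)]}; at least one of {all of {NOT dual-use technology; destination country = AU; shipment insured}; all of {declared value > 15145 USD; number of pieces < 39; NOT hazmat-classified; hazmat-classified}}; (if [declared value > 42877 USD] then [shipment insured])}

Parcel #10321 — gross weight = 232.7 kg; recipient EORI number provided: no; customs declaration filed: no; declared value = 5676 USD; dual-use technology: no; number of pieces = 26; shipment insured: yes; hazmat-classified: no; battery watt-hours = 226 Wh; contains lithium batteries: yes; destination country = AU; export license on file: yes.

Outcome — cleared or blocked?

Atomic conditions:
  NOT recipient EORI number provided: no → true
  gross weight ≥ 724.2 kg: 232.7 ≥ 724.2 is false
  NOT export license on file: yes → false
  contains lithium batteries: yes → true
  customs declaration filed: no → false
  battery watt-hours > 291 Wh: 226 > 291 is false
  NOT dual-use technology: no → true
  destination country = AU: AU == AU is true
  shipment insured: yes → true
  declared value > 15145 USD: 5676 > 15145 is false
  number of pieces < 39: 26 < 39 is true
  NOT hazmat-classified: no → true
  hazmat-classified: no → false
  declared value > 42877 USD: 5676 > 42877 is false
Combine:
[1.1.1.1.1] true AND false = false
[1.1.1.1] NOT false = true
[1.1.1] NOT true = false
[1.1] NOT false = true
[1.2] false OR true = true
[1.3.1] false OR false = false
[1.3] NOT false = true
[1] true AND true AND true = true
[2.1] true AND true AND true = true
[2.2] false AND true AND true AND false = false
[2] true OR false = true
[3] false → true (antecedent false ⇒ implication holds) = true
[root] true AND true AND true = true
Overall: true → cleared

Cleared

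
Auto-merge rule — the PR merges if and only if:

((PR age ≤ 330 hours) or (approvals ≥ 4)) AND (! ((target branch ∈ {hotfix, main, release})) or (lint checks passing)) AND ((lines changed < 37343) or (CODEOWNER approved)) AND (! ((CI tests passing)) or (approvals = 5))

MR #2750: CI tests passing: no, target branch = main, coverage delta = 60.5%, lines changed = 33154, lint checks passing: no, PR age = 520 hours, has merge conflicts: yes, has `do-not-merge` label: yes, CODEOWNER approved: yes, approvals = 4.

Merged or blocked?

Atomic conditions:
  PR age ≤ 330 hours: 520 ≤ 330 is false
  approvals ≥ 4: 4 ≥ 4 is true
  target branch ∈ {hotfix, main, release}: main is in the set → true
  lint checks passing: no → false
  lines changed < 37343: 33154 < 37343 is true
  CODEOWNER approved: yes → true
  CI tests passing: no → false
  approvals = 5: 4 == 5 is false
Combine:
[1] false OR true = true
[2.1] NOT true = false
[2] false OR false = false
[3] true OR true = true
[4.1] NOT false = true
[4] true OR false = true
[root] true AND false AND true AND true = false
Overall: false → blocked

Blocked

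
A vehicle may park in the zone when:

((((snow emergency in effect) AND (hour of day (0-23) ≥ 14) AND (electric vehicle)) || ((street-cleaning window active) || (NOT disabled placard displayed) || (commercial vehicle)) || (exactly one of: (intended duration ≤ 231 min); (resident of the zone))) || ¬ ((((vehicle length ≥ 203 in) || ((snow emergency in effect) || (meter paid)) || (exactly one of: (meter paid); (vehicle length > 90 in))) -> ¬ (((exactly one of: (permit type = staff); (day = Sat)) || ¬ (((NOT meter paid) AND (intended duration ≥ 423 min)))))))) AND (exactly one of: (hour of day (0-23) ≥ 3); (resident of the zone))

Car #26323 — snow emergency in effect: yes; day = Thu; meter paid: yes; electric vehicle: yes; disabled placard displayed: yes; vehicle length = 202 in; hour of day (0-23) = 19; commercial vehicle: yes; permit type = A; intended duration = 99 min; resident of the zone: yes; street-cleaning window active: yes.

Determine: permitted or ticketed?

Ticketed

Atomic conditions:
  snow emergency in effect: yes → true
  hour of day (0-23) ≥ 14: 19 ≥ 14 is true
  electric vehicle: yes → true
  street-cleaning window active: yes → true
  NOT disabled placard displayed: yes → false
  commercial vehicle: yes → true
  intended duration ≤ 231 min: 99 ≤ 231 is true
  resident of the zone: yes → true
  vehicle length ≥ 203 in: 202 ≥ 203 is false
  meter paid: yes → true
  vehicle length > 90 in: 202 > 90 is true
  permit type = staff: A == staff is false
  day = Sat: Thu == Sat is false
  NOT meter paid: yes → false
  intended duration ≥ 423 min: 99 ≥ 423 is false
  hour of day (0-23) ≥ 3: 19 ≥ 3 is true
Combine:
[1.1.1] true AND true AND true = true
[1.1.2] true OR false OR true = true
[1.1.3] exactly-one(true, true) = false
[1.1] true OR true OR false = true
[1.2.1.1.2] true OR true = true
[1.2.1.1.3] exactly-one(true, true) = false
[1.2.1.1] false OR true OR false = true
[1.2.1.2.1.1] exactly-one(false, false) = false
[1.2.1.2.1.2.1] false AND false = false
[1.2.1.2.1.2] NOT false = true
[1.2.1.2.1] false OR true = true
[1.2.1.2] NOT true = false
[1.2.1] true → false = false
[1.2] NOT false = true
[1] true OR true = true
[2] exactly-one(true, true) = false
[root] true AND false = false
Overall: false → ticketed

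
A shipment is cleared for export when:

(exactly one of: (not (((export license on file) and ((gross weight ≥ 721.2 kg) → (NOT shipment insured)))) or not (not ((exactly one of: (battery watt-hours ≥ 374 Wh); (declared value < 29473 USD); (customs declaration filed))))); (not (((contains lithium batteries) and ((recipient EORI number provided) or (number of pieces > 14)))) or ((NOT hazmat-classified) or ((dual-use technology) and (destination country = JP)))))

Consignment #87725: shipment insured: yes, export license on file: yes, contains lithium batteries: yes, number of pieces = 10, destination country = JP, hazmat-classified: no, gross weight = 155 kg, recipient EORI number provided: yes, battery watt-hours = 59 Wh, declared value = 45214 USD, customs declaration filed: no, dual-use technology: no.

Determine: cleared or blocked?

Cleared

Atomic conditions:
  export license on file: yes → true
  gross weight ≥ 721.2 kg: 155 ≥ 721.2 is false
  NOT shipment insured: yes → false
  battery watt-hours ≥ 374 Wh: 59 ≥ 374 is false
  declared value < 29473 USD: 45214 < 29473 is false
  customs declaration filed: no → false
  contains lithium batteries: yes → true
  recipient EORI number provided: yes → true
  number of pieces > 14: 10 > 14 is false
  NOT hazmat-classified: no → true
  dual-use technology: no → false
  destination country = JP: JP == JP is true
Combine:
[1.1.1.2] false → false (antecedent false ⇒ implication holds) = true
[1.1.1] true AND true = true
[1.1] NOT true = false
[1.2.1.1] exactly-one(false, false, false) = false
[1.2.1] NOT false = true
[1.2] NOT true = false
[1] false OR false = false
[2.1.1.2] true OR false = true
[2.1.1] true AND true = true
[2.1] NOT true = false
[2.2.2] false AND true = false
[2.2] true OR false = true
[2] false OR true = true
[root] exactly-one(false, true) = true
Overall: true → cleared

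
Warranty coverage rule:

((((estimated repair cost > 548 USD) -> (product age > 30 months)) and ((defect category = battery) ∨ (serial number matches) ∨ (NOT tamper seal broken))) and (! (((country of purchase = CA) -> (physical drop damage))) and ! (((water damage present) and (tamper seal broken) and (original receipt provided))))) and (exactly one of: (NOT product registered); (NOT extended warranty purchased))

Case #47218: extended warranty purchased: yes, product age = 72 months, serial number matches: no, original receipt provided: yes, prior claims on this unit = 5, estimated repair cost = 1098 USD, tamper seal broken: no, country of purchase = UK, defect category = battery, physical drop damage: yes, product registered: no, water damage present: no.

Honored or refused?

Atomic conditions:
  estimated repair cost > 548 USD: 1098 > 548 is true
  product age > 30 months: 72 > 30 is true
  defect category = battery: battery == battery is true
  serial number matches: no → false
  NOT tamper seal broken: no → true
  country of purchase = CA: UK == CA is false
  physical drop damage: yes → true
  water damage present: no → false
  tamper seal broken: no → false
  original receipt provided: yes → true
  NOT product registered: no → true
  NOT extended warranty purchased: yes → false
Combine:
[1.1.1] true → true = true
[1.1.2] true OR false OR true = true
[1.1] true AND true = true
[1.2.1.1] false → true (antecedent false ⇒ implication holds) = true
[1.2.1] NOT true = false
[1.2.2.1] false AND false AND true = false
[1.2.2] NOT false = true
[1.2] false AND true = false
[1] true AND false = false
[2] exactly-one(true, false) = true
[root] false AND true = false
Overall: false → refused

Refused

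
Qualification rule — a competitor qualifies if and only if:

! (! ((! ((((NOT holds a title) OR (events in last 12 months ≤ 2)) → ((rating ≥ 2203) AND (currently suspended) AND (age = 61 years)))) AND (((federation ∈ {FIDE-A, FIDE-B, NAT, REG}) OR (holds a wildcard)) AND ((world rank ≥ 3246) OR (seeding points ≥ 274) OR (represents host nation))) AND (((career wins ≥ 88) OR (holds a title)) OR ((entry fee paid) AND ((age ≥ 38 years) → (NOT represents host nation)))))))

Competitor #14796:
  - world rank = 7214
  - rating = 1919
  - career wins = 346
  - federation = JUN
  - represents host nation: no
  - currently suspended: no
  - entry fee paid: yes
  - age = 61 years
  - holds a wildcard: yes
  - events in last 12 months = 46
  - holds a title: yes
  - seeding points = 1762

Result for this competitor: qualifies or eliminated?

Eliminated

Atomic conditions:
  NOT holds a title: yes → false
  events in last 12 months ≤ 2: 46 ≤ 2 is false
  rating ≥ 2203: 1919 ≥ 2203 is false
  currently suspended: no → false
  age = 61 years: 61 == 61 is true
  federation ∈ {FIDE-A, FIDE-B, NAT, REG}: JUN is not in the set → false
  holds a wildcard: yes → true
  world rank ≥ 3246: 7214 ≥ 3246 is true
  seeding points ≥ 274: 1762 ≥ 274 is true
  represents host nation: no → false
  career wins ≥ 88: 346 ≥ 88 is true
  holds a title: yes → true
  entry fee paid: yes → true
  age ≥ 38 years: 61 ≥ 38 is true
  NOT represents host nation: no → true
Combine:
[1.1.1.1.1] false OR false = false
[1.1.1.1.2] false AND false AND true = false
[1.1.1.1] false → false (antecedent false ⇒ implication holds) = true
[1.1.1] NOT true = false
[1.1.2.1] false OR true = true
[1.1.2.2] true OR true OR false = true
[1.1.2] true AND true = true
[1.1.3.1] true OR true = true
[1.1.3.2.2] true → true = true
[1.1.3.2] true AND true = true
[1.1.3] true OR true = true
[1.1] false AND true AND true = false
[1] NOT false = true
[root] NOT true = false
Overall: false → eliminated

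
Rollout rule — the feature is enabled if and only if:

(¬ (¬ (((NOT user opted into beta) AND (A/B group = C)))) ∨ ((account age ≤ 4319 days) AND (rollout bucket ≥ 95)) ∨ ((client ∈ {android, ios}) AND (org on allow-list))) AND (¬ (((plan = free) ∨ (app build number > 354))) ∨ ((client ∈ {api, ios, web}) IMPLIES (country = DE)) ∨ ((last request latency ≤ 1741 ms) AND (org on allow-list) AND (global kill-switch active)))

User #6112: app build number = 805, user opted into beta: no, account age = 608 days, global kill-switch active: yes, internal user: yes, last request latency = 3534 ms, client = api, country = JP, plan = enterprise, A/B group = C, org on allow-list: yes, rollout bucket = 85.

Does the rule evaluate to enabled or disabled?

Atomic conditions:
  NOT user opted into beta: no → true
  A/B group = C: C == C is true
  account age ≤ 4319 days: 608 ≤ 4319 is true
  rollout bucket ≥ 95: 85 ≥ 95 is false
  client ∈ {android, ios}: api is not in the set → false
  org on allow-list: yes → true
  plan = free: enterprise == free is false
  app build number > 354: 805 > 354 is true
  client ∈ {api, ios, web}: api is in the set → true
  country = DE: JP == DE is false
  last request latency ≤ 1741 ms: 3534 ≤ 1741 is false
  global kill-switch active: yes → true
Combine:
[1.1.1.1] true AND true = true
[1.1.1] NOT true = false
[1.1] NOT false = true
[1.2] true AND false = false
[1.3] false AND true = false
[1] true OR false OR false = true
[2.1.1] false OR true = true
[2.1] NOT true = false
[2.2] true → false = false
[2.3] false AND true AND true = false
[2] false OR false OR false = false
[root] true AND false = false
Overall: false → disabled

Disabled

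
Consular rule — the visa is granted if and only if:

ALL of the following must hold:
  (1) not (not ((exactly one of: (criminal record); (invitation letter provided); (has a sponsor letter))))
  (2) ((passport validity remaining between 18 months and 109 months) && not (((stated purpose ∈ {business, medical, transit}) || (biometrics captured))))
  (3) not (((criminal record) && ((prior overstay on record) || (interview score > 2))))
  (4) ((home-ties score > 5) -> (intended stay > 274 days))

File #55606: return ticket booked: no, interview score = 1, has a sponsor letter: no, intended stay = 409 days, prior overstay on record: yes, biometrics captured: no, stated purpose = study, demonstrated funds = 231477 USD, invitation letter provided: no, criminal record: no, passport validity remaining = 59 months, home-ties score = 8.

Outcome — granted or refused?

Atomic conditions:
  criminal record: no → false
  invitation letter provided: no → false
  has a sponsor letter: no → false
  passport validity remaining between 18 months and 109 months: 59 in [18, 109] is true
  stated purpose ∈ {business, medical, transit}: study is not in the set → false
  biometrics captured: no → false
  prior overstay on record: yes → true
  interview score > 2: 1 > 2 is false
  home-ties score > 5: 8 > 5 is true
  intended stay > 274 days: 409 > 274 is true
Combine:
[1.1.1] exactly-one(false, false, false) = false
[1.1] NOT false = true
[1] NOT true = false
[2.2.1] false OR false = false
[2.2] NOT false = true
[2] true AND true = true
[3.1.2] true OR false = true
[3.1] false AND true = false
[3] NOT false = true
[4] true → true = true
[root] false AND true AND true AND true = false
Overall: false → refused

Refused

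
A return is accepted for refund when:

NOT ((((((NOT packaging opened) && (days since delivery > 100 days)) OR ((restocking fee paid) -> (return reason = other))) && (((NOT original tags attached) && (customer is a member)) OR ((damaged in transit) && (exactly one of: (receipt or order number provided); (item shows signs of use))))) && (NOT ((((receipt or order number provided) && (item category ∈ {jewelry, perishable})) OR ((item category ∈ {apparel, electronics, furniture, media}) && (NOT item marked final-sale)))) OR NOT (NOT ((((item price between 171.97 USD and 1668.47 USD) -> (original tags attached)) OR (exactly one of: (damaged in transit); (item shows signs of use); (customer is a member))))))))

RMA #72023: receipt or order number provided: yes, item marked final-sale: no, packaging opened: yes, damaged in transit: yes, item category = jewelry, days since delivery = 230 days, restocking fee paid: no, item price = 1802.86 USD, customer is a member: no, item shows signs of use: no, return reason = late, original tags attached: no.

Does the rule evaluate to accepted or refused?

Atomic conditions:
  NOT packaging opened: yes → false
  days since delivery > 100 days: 230 > 100 is true
  restocking fee paid: no → false
  return reason = other: late == other is false
  NOT original tags attached: no → true
  customer is a member: no → false
  damaged in transit: yes → true
  receipt or order number provided: yes → true
  item shows signs of use: no → false
  item category ∈ {jewelry, perishable}: jewelry is in the set → true
  item category ∈ {apparel, electronics, furniture, media}: jewelry is not in the set → false
  NOT item marked final-sale: no → true
  item price between 171.97 USD and 1668.47 USD: 1802.86 in [171.97, 1668.47] is false
  original tags attached: no → false
Combine:
[1.1.1.1] false AND true = false
[1.1.1.2] false → false (antecedent false ⇒ implication holds) = true
[1.1.1] false OR true = true
[1.1.2.1] true AND false = false
[1.1.2.2.2] exactly-one(true, false) = true
[1.1.2.2] true AND true = true
[1.1.2] false OR true = true
[1.1] true AND true = true
[1.2.1.1.1] true AND true = true
[1.2.1.1.2] false AND true = false
[1.2.1.1] true OR false = true
[1.2.1] NOT true = false
[1.2.2.1.1.1] false → false (antecedent false ⇒ implication holds) = true
[1.2.2.1.1.2] exactly-one(true, false, false) = true
[1.2.2.1.1] true OR true = true
[1.2.2.1] NOT true = false
[1.2.2] NOT false = true
[1.2] false OR true = true
[1] true AND true = true
[root] NOT true = false
Overall: false → refused

Refused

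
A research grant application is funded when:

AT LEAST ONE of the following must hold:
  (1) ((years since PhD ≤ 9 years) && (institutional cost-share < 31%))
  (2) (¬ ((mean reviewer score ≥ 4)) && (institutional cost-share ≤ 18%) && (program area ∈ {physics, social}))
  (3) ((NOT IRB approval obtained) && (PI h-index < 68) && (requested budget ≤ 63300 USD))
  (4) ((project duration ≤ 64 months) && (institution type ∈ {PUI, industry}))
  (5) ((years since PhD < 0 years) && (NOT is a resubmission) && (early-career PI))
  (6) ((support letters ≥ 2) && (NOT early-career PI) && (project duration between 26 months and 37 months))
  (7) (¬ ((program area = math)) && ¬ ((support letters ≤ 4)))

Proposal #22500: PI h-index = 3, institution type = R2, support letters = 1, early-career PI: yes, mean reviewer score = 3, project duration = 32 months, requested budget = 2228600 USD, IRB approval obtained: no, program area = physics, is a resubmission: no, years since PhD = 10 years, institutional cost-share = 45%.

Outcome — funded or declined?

Declined

Atomic conditions:
  years since PhD ≤ 9 years: 10 ≤ 9 is false
  institutional cost-share < 31%: 45 < 31 is false
  mean reviewer score ≥ 4: 3 ≥ 4 is false
  institutional cost-share ≤ 18%: 45 ≤ 18 is false
  program area ∈ {physics, social}: physics is in the set → true
  NOT IRB approval obtained: no → true
  PI h-index < 68: 3 < 68 is true
  requested budget ≤ 63300 USD: 2228600 ≤ 63300 is false
  project duration ≤ 64 months: 32 ≤ 64 is true
  institution type ∈ {PUI, industry}: R2 is not in the set → false
  years since PhD < 0 years: 10 < 0 is false
  NOT is a resubmission: no → true
  early-career PI: yes → true
  support letters ≥ 2: 1 ≥ 2 is false
  NOT early-career PI: yes → false
  project duration between 26 months and 37 months: 32 in [26, 37] is true
  program area = math: physics == math is false
  support letters ≤ 4: 1 ≤ 4 is true
Combine:
[1] false AND false = false
[2.1] NOT false = true
[2] true AND false AND true = false
[3] true AND true AND false = false
[4] true AND false = false
[5] false AND true AND true = false
[6] false AND false AND true = false
[7.1] NOT false = true
[7.2] NOT true = false
[7] true AND false = false
[root] false OR false OR false OR false OR false OR false OR false = false
Overall: false → declined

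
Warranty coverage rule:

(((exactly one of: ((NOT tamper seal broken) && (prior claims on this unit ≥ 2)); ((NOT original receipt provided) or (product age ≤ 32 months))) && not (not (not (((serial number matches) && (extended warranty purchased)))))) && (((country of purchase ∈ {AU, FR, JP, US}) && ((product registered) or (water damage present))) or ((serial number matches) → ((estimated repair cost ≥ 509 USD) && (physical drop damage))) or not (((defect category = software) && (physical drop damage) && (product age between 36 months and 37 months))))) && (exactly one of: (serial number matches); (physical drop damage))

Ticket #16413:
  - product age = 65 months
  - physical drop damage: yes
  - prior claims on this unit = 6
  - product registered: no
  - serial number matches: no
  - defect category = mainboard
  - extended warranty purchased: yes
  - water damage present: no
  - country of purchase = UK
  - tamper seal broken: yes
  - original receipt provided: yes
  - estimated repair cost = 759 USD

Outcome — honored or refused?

Refused

Atomic conditions:
  NOT tamper seal broken: yes → false
  prior claims on this unit ≥ 2: 6 ≥ 2 is true
  NOT original receipt provided: yes → false
  product age ≤ 32 months: 65 ≤ 32 is false
  serial number matches: no → false
  extended warranty purchased: yes → true
  country of purchase ∈ {AU, FR, JP, US}: UK is not in the set → false
  product registered: no → false
  water damage present: no → false
  estimated repair cost ≥ 509 USD: 759 ≥ 509 is true
  physical drop damage: yes → true
  defect category = software: mainboard == software is false
  product age between 36 months and 37 months: 65 in [36, 37] is false
Combine:
[1.1.1.1] false AND true = false
[1.1.1.2] false OR false = false
[1.1.1] exactly-one(false, false) = false
[1.1.2.1.1.1] false AND true = false
[1.1.2.1.1] NOT false = true
[1.1.2.1] NOT true = false
[1.1.2] NOT false = true
[1.1] false AND true = false
[1.2.1.2] false OR false = false
[1.2.1] false AND false = false
[1.2.2.2] true AND true = true
[1.2.2] false → true (antecedent false ⇒ implication holds) = true
[1.2.3.1] false AND true AND false = false
[1.2.3] NOT false = true
[1.2] false OR true OR true = true
[1] false AND true = false
[2] exactly-one(false, true) = true
[root] false AND true = false
Overall: false → refused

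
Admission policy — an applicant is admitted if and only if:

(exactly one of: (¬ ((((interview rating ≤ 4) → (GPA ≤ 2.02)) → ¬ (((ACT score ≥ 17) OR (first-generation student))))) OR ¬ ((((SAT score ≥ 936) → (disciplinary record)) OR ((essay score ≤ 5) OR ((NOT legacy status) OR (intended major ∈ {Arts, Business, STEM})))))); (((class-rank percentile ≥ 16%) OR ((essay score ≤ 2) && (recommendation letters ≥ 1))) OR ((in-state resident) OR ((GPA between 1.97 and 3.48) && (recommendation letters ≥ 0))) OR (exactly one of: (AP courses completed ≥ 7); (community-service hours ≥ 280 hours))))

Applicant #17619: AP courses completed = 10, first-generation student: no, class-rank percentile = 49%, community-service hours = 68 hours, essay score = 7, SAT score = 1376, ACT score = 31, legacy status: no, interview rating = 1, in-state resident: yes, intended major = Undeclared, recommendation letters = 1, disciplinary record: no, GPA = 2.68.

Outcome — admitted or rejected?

Atomic conditions:
  interview rating ≤ 4: 1 ≤ 4 is true
  GPA ≤ 2.02: 2.68 ≤ 2.02 is false
  ACT score ≥ 17: 31 ≥ 17 is true
  first-generation student: no → false
  SAT score ≥ 936: 1376 ≥ 936 is true
  disciplinary record: no → false
  essay score ≤ 5: 7 ≤ 5 is false
  NOT legacy status: no → true
  intended major ∈ {Arts, Business, STEM}: Undeclared is not in the set → false
  class-rank percentile ≥ 16%: 49 ≥ 16 is true
  essay score ≤ 2: 7 ≤ 2 is false
  recommendation letters ≥ 1: 1 ≥ 1 is true
  in-state resident: yes → true
  GPA between 1.97 and 3.48: 2.68 in [1.97, 3.48] is true
  recommendation letters ≥ 0: 1 ≥ 0 is true
  AP courses completed ≥ 7: 10 ≥ 7 is true
  community-service hours ≥ 280 hours: 68 ≥ 280 is false
Combine:
[1.1.1.1] true → false = false
[1.1.1.2.1] true OR false = true
[1.1.1.2] NOT true = false
[1.1.1] false → false (antecedent false ⇒ implication holds) = true
[1.1] NOT true = false
[1.2.1.1] true → false = false
[1.2.1.2.2] true OR false = true
[1.2.1.2] false OR true = true
[1.2.1] false OR true = true
[1.2] NOT true = false
[1] false OR false = false
[2.1.2] false AND true = false
[2.1] true OR false = true
[2.2.2] true AND true = true
[2.2] true OR true = true
[2.3] exactly-one(true, false) = true
[2] true OR true OR true = true
[root] exactly-one(false, true) = true
Overall: true → admitted

Admitted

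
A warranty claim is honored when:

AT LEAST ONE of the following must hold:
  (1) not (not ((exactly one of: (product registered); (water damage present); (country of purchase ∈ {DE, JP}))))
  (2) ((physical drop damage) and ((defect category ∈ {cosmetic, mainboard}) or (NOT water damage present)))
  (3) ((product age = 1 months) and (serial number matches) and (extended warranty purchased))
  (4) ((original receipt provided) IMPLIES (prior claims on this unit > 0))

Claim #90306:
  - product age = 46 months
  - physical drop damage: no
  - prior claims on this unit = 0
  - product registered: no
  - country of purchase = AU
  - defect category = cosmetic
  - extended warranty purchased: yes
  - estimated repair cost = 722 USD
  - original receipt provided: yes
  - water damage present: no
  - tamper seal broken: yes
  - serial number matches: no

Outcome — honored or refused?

Refused

Atomic conditions:
  product registered: no → false
  water damage present: no → false
  country of purchase ∈ {DE, JP}: AU is not in the set → false
  physical drop damage: no → false
  defect category ∈ {cosmetic, mainboard}: cosmetic is in the set → true
  NOT water damage present: no → true
  product age = 1 months: 46 == 1 is false
  serial number matches: no → false
  extended warranty purchased: yes → true
  original receipt provided: yes → true
  prior claims on this unit > 0: 0 > 0 is false
Combine:
[1.1.1] exactly-one(false, false, false) = false
[1.1] NOT false = true
[1] NOT true = false
[2.2] true OR true = true
[2] false AND true = false
[3] false AND false AND true = false
[4] true → false = false
[root] false OR false OR false OR false = false
Overall: false → refused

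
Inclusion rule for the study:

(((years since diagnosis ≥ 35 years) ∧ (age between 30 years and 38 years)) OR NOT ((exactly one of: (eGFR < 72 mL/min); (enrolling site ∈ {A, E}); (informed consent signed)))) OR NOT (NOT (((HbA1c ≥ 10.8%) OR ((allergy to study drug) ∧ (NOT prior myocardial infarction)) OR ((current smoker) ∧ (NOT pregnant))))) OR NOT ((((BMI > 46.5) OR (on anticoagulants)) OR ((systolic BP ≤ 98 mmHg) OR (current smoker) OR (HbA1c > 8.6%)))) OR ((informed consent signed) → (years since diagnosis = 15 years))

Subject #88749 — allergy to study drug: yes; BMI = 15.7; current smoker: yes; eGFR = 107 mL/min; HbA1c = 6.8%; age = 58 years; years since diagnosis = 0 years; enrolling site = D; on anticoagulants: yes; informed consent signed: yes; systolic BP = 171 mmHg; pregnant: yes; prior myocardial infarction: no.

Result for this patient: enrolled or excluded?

Atomic conditions:
  years since diagnosis ≥ 35 years: 0 ≥ 35 is false
  age between 30 years and 38 years: 58 in [30, 38] is false
  eGFR < 72 mL/min: 107 < 72 is false
  enrolling site ∈ {A, E}: D is not in the set → false
  informed consent signed: yes → true
  HbA1c ≥ 10.8%: 6.8 ≥ 10.8 is false
  allergy to study drug: yes → true
  NOT prior myocardial infarction: no → true
  current smoker: yes → true
  NOT pregnant: yes → false
  BMI > 46.5: 15.7 > 46.5 is false
  on anticoagulants: yes → true
  systolic BP ≤ 98 mmHg: 171 ≤ 98 is false
  HbA1c > 8.6%: 6.8 > 8.6 is false
  years since diagnosis = 15 years: 0 == 15 is false
Combine:
[1.1] false AND false = false
[1.2.1] exactly-one(false, false, true) = true
[1.2] NOT true = false
[1] false OR false = false
[2.1.1.2] true AND true = true
[2.1.1.3] true AND false = false
[2.1.1] false OR true OR false = true
[2.1] NOT true = false
[2] NOT false = true
[3.1.1] false OR true = true
[3.1.2] false OR true OR false = true
[3.1] true OR true = true
[3] NOT true = false
[4] true → false = false
[root] false OR true OR false OR false = true
Overall: true → enrolled

Enrolled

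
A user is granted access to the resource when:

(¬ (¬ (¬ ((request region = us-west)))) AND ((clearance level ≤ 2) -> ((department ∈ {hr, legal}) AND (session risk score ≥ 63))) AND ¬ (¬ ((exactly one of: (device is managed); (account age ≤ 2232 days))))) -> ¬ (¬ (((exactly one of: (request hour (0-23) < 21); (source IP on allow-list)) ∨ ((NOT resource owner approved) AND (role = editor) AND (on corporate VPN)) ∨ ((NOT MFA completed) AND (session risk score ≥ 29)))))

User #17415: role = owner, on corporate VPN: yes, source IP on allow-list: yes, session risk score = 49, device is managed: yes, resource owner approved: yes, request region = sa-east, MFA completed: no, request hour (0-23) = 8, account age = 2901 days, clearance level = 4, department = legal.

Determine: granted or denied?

Granted

Atomic conditions:
  request region = us-west: sa-east == us-west is false
  clearance level ≤ 2: 4 ≤ 2 is false
  department ∈ {hr, legal}: legal is in the set → true
  session risk score ≥ 63: 49 ≥ 63 is false
  device is managed: yes → true
  account age ≤ 2232 days: 2901 ≤ 2232 is false
  request hour (0-23) < 21: 8 < 21 is true
  source IP on allow-list: yes → true
  NOT resource owner approved: yes → false
  role = editor: owner == editor is false
  on corporate VPN: yes → true
  NOT MFA completed: no → true
  session risk score ≥ 29: 49 ≥ 29 is true
Combine:
[1.1.1.1] NOT false = true
[1.1.1] NOT true = false
[1.1] NOT false = true
[1.2.2] true AND false = false
[1.2] false → false (antecedent false ⇒ implication holds) = true
[1.3.1.1] exactly-one(true, false) = true
[1.3.1] NOT true = false
[1.3] NOT false = true
[1] true AND true AND true = true
[2.1.1.1] exactly-one(true, true) = false
[2.1.1.2] false AND false AND true = false
[2.1.1.3] true AND true = true
[2.1.1] false OR false OR true = true
[2.1] NOT true = false
[2] NOT false = true
[root] true → true = true
Overall: true → granted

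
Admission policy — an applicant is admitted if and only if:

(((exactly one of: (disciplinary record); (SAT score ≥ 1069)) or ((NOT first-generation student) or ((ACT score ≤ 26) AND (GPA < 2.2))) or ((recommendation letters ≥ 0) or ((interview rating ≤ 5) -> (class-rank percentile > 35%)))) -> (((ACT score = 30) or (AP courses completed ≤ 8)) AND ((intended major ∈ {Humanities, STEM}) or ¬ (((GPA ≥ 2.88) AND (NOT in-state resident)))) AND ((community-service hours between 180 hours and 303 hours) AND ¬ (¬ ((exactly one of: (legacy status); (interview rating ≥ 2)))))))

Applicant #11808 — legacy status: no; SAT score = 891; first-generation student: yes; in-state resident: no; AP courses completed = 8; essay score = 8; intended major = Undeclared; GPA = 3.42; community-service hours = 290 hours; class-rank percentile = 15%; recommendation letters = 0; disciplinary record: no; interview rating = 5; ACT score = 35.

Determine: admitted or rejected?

Atomic conditions:
  disciplinary record: no → false
  SAT score ≥ 1069: 891 ≥ 1069 is false
  NOT first-generation student: yes → false
  ACT score ≤ 26: 35 ≤ 26 is false
  GPA < 2.2: 3.42 < 2.2 is false
  recommendation letters ≥ 0: 0 ≥ 0 is true
  interview rating ≤ 5: 5 ≤ 5 is true
  class-rank percentile > 35%: 15 > 35 is false
  ACT score = 30: 35 == 30 is false
  AP courses completed ≤ 8: 8 ≤ 8 is true
  intended major ∈ {Humanities, STEM}: Undeclared is not in the set → false
  GPA ≥ 2.88: 3.42 ≥ 2.88 is true
  NOT in-state resident: no → true
  community-service hours between 180 hours and 303 hours: 290 in [180, 303] is true
  legacy status: no → false
  interview rating ≥ 2: 5 ≥ 2 is true
Combine:
[1.1] exactly-one(false, false) = false
[1.2.2] false AND false = false
[1.2] false OR false = false
[1.3.2] true → false = false
[1.3] true OR false = true
[1] false OR false OR true = true
[2.1] false OR true = true
[2.2.2.1] true AND true = true
[2.2.2] NOT true = false
[2.2] false OR false = false
[2.3.2.1.1] exactly-one(false, true) = true
[2.3.2.1] NOT true = false
[2.3.2] NOT false = true
[2.3] true AND true = true
[2] true AND false AND true = false
[root] true → false = false
Overall: false → rejected

Rejected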